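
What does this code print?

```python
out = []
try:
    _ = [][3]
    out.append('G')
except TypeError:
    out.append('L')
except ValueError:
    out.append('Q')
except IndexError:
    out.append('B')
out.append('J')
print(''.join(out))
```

Execution trace: 'B' (except IndexError) → 'J' (after the try/except). Output: BJ

Answer: BJ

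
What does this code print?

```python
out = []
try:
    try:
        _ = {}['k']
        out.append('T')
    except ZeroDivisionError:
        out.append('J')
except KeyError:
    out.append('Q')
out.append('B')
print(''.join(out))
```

Execution trace: 'Q' (outer except KeyError) → 'B' (after the try/except). Output: QB

Answer: QB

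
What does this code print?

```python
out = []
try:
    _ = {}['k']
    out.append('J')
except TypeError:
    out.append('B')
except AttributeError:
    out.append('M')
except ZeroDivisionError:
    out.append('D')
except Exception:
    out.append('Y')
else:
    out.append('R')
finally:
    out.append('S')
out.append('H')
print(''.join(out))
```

Execution trace: 'Y' (except Exception) → 'S' (finally) → 'H' (after the try/except). Output: YSH

Answer: YSH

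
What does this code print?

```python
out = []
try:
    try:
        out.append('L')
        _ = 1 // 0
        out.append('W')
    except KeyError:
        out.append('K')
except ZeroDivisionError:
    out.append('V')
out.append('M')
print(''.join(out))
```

Execution trace: 'L' (try body) → 'V' (outer except ZeroDivisionError) → 'M' (after the try/except). Output: LVM

Answer: LVM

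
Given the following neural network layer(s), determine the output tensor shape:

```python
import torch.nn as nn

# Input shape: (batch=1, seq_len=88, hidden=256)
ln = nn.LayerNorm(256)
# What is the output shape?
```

Input: (1, 88, 256) -> Output: (1, 88, 256)

Answer: (1, 88, 256)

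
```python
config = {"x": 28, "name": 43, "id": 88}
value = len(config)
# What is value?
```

Trace:
`config = {"x": 28, "name": 43, "id": 88}` → config = {'x': 28, 'name': 43, 'id': 88}
`value = len(config)` → value = 3
So value = 3

Answer: 3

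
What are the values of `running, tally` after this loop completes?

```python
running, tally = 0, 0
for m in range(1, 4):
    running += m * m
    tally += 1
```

Sum of squares and count
`running, tally` takes the values: (0, 0) → (1, 0) → (1, 1) → (5, 1) → (5, 2) → (14, 2) → (14, 3)

Answer: 14, 3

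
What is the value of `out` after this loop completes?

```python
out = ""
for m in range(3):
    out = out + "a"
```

Repeat 'a' 3 times
`out` takes the values: "" → "a" → "aa" → "aaa"

Answer: "aaa"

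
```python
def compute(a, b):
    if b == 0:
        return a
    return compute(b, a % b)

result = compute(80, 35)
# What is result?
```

compute(80, 35) -> compute(35, 10) -> compute(10, 5) -> compute(5, 0) -> 5

Answer: 5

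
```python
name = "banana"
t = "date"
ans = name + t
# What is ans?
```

Trace:
`name = "banana"` → name = 'banana'
`t = "date"` → t = 'date'
`ans = name + t` → ans = 'bananadate'
So ans = 'bananadate'

Answer: 'bananadate'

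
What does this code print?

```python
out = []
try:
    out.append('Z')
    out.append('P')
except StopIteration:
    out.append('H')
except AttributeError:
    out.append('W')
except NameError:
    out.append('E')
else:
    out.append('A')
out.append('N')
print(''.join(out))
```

Execution trace: 'Z' (try body) → 'P' (try body, no exception) → 'A' (else) → 'N' (after the try/except). Output: ZPAN

Answer: ZPAN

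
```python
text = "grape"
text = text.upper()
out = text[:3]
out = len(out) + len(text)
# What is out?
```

Trace:
`text = "grape"` → text = 'grape'
`text = text.upper()` → text = 'GRAPE'
`out = text[:3]` → out = 'GRA'
`out = len(out) + len(text)` → out = 8
So out = 8

Answer: 8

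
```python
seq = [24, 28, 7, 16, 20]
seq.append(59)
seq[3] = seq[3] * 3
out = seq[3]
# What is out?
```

Trace:
`seq = [24, 28, 7, 16, 20]` → seq = [24, 28, 7, 16, 20]
`seq.append(59)` → seq = [24, 28, 7, 16, 20, 59]
`seq[3] = seq[3] * 3` → seq = [24, 28, 7, 48, 20, 59]
`out = seq[3]` → out = 48
So out = 48

Answer: 48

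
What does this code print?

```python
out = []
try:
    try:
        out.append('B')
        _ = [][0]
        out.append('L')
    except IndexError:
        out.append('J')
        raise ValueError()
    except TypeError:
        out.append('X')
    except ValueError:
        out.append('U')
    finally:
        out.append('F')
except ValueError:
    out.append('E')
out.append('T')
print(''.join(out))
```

Execution trace: 'B' (inner try body) → 'J' (inner except IndexError) → 'F' (inner finally) → 'E' (outer except ValueError) → 'T' (after the try/except). Output: BJFET

Answer: BJFET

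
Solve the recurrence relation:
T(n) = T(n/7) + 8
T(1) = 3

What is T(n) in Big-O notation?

Each step divides n by 7 and adds 8. After log_7(n) steps we reach T(1)=3. So T(n) = 8·log_7(n) + 3 = O(log n).

Answer: O(log n)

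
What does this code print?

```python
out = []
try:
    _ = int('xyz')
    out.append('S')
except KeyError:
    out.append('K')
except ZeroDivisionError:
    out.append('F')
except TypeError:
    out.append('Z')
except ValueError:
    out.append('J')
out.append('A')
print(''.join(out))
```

Execution trace: 'J' (except ValueError) → 'A' (after the try/except). Output: JA

Answer: JA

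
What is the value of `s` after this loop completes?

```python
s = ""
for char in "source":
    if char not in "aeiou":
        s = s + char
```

Remove vowels from 'source'
`s` takes the values: "" → "s" → "sr" → "src"

Answer: "src"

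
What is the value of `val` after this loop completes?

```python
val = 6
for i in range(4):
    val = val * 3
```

Multiply by 3, 4 times: 6 * 3^4 = 486
`val` takes the values: 6 → 18 → 54 → 162 → 486

Answer: 486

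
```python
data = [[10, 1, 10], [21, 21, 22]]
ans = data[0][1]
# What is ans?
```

Trace:
`data = [[10, 1, 10], [21, 21, 22]]` → data = [[10, 1, 10], [21, 21, 22]]
`ans = data[0][1]` → ans = 1
So ans = 1

Answer: 1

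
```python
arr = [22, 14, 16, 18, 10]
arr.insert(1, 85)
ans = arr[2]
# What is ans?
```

Trace:
`arr = [22, 14, 16, 18, 10]` → arr = [22, 14, 16, 18, 10]
`arr.insert(1, 85)` → arr = [22, 85, 14, 16, 18, 10]
`ans = arr[2]` → ans = 14
So ans = 14

Answer: 14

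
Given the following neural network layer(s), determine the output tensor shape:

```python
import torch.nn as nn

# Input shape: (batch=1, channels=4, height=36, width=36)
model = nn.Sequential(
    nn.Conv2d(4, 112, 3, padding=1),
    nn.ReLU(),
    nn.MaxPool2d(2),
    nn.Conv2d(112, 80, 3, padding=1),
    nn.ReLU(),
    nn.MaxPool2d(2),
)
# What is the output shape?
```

Input: (1, 4, 36, 36) -> after first Conv2d: (1, 112, 36, 36) -> after first MaxPool2d: (1, 112, 18, 18) -> after second Conv2d: (1, 80, 18, 18) -> Output: (1, 80, 9, 9)

Answer: (1, 80, 9, 9)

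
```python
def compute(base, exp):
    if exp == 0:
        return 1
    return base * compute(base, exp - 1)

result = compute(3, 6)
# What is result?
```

compute(3, 6) = 3 * 3 * 3 * 3 * 3 * 3 = 729

Answer: 729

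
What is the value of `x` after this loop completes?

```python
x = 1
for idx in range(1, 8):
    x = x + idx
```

Start at 1, add 1 through 7
`x` takes the values: 1 → 2 → 4 → 7 → 11 → 16 → 22 → 29

Answer: 29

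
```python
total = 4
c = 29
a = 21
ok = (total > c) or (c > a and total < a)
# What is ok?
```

Trace:
`total = 4` → total = 4
`c = 29` → c = 29
`a = 21` → a = 21
`ok = (total > c) or (c > a and total < a)` → ok = True
So ok = True

Answer: True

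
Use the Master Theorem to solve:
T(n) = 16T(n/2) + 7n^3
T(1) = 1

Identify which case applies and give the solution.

a=16, b=2, f(n)=7n^3. log_2(16) = 4. Since c=3 < 4, Case 1 applies: T(n) = Θ(n^log_b(a)) = O(n^4).

Answer: O(n^4) - Case 1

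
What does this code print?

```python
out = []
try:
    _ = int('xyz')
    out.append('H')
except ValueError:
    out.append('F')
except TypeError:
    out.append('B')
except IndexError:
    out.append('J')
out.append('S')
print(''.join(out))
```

Execution trace: 'F' (except ValueError) → 'S' (after the try/except). Output: FS

Answer: FS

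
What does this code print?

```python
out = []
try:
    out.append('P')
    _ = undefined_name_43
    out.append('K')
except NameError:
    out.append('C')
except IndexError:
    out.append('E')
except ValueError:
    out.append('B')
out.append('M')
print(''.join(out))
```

Execution trace: 'P' (try body) → 'C' (except NameError) → 'M' (after the try/except). Output: PCM

Answer: PCM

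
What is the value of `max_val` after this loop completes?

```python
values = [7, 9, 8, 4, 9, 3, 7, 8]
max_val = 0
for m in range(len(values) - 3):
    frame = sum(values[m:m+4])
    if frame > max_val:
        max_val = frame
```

Max sum of 4-element window in [7, 9, 8, 4, 9, 3, 7, 8]
`max_val` takes the values: 0 → 28 → 30

Answer: 30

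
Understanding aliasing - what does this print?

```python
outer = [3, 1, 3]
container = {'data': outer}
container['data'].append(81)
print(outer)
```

Key concept: dict holds reference to list.
Step by step:
`outer = [3, 1, 3]` → outer = [3, 1, 3]
`container = {'data': outer}` → container = {'data': [3, 1, 3]}
`container['data'].append(81)` → outer = [3, 1, 3, 81]; container = {'data': [3, 1, 3, 81]}
`print(outer)` → prints [3, 1, 3, 81]

Answer: [3, 1, 3, 81]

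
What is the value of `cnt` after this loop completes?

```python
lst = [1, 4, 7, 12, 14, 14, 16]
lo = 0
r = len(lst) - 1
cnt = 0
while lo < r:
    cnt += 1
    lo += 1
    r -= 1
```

Iterations until pointers meet (list length 7)
`cnt` takes the values: 0 → 1 → 2 → 3

Answer: 3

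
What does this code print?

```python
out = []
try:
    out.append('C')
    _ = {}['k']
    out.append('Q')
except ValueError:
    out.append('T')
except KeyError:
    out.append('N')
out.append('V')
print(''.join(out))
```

Execution trace: 'C' (try body) → 'N' (except KeyError) → 'V' (after the try/except). Output: CNV

Answer: CNV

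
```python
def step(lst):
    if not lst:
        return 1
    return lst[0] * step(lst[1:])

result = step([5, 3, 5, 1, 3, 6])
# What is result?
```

Product over [5, 3, 5, 1, 3, 6] = 5 * 3 * 5 * 1 * 3 * 6 = 1350

Answer: 1350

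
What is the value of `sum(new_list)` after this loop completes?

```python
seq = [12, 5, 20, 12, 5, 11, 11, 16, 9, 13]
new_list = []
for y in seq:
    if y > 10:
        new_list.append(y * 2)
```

Sum of doubled values > 10
`new_list` takes the values: [] → [24] → [24, 40] → [24, 40, 24] → [24, 40, 24, 22] → [24, 40, 24, 22, 22] → [24, 40, 24, 22, 22, 32] → [24, 40, 24, 22, 22, 32, 26]
So `sum(new_list)` = 190

Answer: 190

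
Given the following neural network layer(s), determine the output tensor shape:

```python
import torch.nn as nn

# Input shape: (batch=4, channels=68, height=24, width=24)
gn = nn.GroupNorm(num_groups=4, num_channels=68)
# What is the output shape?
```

Input: (4, 68, 24, 24) -> Output: (4, 68, 24, 24)

Answer: (4, 68, 24, 24)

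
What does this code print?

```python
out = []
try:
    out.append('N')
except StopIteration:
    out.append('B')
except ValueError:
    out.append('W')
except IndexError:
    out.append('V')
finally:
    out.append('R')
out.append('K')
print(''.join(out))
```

Execution trace: 'N' (try body, no exception) → 'R' (finally) → 'K' (after the try/except). Output: NRK

Answer: NRK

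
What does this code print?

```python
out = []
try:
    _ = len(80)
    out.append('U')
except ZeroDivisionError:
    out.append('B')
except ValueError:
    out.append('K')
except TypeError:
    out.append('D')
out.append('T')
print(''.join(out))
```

Execution trace: 'D' (except TypeError) → 'T' (after the try/except). Output: DT

Answer: DT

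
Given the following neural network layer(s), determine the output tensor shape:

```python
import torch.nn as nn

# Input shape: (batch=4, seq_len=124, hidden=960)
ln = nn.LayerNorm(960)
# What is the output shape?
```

Input: (4, 124, 960) -> Output: (4, 124, 960)

Answer: (4, 124, 960)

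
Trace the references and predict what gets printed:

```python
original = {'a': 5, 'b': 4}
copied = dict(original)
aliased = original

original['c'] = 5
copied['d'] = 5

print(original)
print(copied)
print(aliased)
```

Key concept: dict() creates copy, assignment creates alias.
Step by step:
`original = {'a': 5, 'b': 4}` → original = {'a': 5, 'b': 4}
`copied = dict(original)` → copied = {'a': 5, 'b': 4}
`aliased = original` → aliased = {'a': 5, 'b': 4} (same object as original)
`original['c'] = 5` → original = {'a': 5, 'b': 4, 'c': 5} (same object as aliased); aliased = {'a': 5, 'b': 4, 'c': 5} (same object as original)
`copied['d'] = 5` → copied = {'a': 5, 'b': 4, 'd': 5}
`print(original)` → prints {'a': 5, 'b': 4, 'c': 5}
`print(copied)` → prints {'a': 5, 'b': 4, 'd': 5}
`print(aliased)` → prints {'a': 5, 'b': 4, 'c': 5}

Answer:
{'a': 5, 'b': 4, 'c': 5}
{'a': 5, 'b': 4, 'd': 5}
{'a': 5, 'b': 4, 'c': 5}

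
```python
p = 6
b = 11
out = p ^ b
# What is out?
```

Trace:
`p = 6` → p = 6
`b = 11` → b = 11
`out = p ^ b` → out = 13
So out = 13

Answer: 13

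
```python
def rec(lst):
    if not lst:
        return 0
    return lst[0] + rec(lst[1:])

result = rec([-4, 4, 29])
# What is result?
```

(-4) + 4 + 29 + 0 = 29

Answer: 29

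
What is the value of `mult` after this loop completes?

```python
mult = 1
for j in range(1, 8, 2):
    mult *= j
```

Product of 1, 3, 5, ... up to 7
`mult` takes the values: 1 → 3 → 15 → 105

Answer: 105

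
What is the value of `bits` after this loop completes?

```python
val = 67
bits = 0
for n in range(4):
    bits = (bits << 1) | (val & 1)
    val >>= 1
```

Reverse lowest 4 bits of 67
`bits` takes the values: 0 → 1 → 3 → 6 → 12

Answer: 12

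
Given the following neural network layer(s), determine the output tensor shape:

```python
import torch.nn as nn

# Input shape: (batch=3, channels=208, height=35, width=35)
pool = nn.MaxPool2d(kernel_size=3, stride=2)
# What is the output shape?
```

Input: (3, 208, 35, 35) -> Output: (3, 208, 17, 17)

Answer: (3, 208, 17, 17)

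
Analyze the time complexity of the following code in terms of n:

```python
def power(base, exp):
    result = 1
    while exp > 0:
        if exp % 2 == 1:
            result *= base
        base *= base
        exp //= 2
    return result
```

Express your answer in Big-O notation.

This is Exponentiation by squaring. Time complexity: O(log n).

Answer: O(log n)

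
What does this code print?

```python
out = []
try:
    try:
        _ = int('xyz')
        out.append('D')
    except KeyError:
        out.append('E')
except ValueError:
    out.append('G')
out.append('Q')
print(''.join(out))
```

Execution trace: 'G' (outer except ValueError) → 'Q' (after the try/except). Output: GQ

Answer: GQ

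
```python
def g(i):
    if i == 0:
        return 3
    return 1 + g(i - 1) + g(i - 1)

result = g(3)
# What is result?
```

g(i) = 1 + 2·g(i-1), g(0)=3. Closed form: (3+1)·2^3 - 1 = 31.

Answer: 31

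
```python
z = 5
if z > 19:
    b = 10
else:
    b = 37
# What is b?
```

Trace:
`z = 5` → z = 5
`if z > 19: ...` → z > 19 is False, take else branch → b = 37
So b = 37

Answer: 37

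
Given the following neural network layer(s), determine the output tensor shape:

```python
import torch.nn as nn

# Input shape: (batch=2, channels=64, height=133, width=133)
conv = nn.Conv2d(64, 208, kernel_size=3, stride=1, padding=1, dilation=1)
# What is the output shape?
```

Input: (2, 64, 133, 133) -> Output: (2, 208, 133, 133)

Answer: (2, 208, 133, 133)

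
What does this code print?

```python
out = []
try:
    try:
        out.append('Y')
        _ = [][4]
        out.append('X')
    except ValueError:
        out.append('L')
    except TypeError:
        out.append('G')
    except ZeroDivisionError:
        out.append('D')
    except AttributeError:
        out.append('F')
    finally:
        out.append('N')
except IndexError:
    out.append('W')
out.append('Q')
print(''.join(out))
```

Execution trace: 'Y' (try body) → 'N' (finally) → 'W' (outer except IndexError) → 'Q' (after the try/except). Output: YNWQ

Answer: YNWQ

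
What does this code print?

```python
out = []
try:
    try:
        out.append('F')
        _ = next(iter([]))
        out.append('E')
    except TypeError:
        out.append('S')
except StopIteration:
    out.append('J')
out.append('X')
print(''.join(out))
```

Execution trace: 'F' (try body) → 'J' (outer except StopIteration) → 'X' (after the try/except). Output: FJX

Answer: FJX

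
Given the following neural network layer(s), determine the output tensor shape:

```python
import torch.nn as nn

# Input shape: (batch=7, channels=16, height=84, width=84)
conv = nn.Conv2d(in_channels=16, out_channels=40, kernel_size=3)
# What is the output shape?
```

Input: (7, 16, 84, 84) -> Output: (7, 40, 82, 82)

Answer: (7, 40, 82, 82)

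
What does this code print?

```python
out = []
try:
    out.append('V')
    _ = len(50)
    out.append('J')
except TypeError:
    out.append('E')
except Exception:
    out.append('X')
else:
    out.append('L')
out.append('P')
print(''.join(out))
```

Execution trace: 'V' (try body) → 'E' (except TypeError) → 'P' (after the try/except). Output: VEP

Answer: VEP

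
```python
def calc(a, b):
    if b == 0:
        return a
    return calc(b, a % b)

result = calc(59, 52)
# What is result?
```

calc(59, 52) -> calc(52, 7) -> calc(7, 3) -> calc(3, 1) -> calc(1, 0) -> 1

Answer: 1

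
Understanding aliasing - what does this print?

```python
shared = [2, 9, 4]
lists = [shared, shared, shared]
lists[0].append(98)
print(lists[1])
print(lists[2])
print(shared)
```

Key concept: list of same reference.
Step by step:
`shared = [2, 9, 4]` → shared = [2, 9, 4]
`lists = [shared, shared, shared]` → lists = [[2, 9, 4], [2, 9, 4], [2, 9, 4]]
`lists[0].append(98)` → shared = [2, 9, 4, 98]; lists = [[2, 9, 4, 98], [2, 9, 4, 98], [2, 9, 4, 98]]
`print(lists[1])` → prints [2, 9, 4, 98]
`print(lists[2])` → prints [2, 9, 4, 98]
`print(shared)` → prints [2, 9, 4, 98]

Answer:
[2, 9, 4, 98]
[2, 9, 4, 98]
[2, 9, 4, 98]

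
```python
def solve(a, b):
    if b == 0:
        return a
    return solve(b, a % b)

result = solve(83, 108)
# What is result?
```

solve(83, 108) -> solve(108, 83) -> solve(83, 25) -> solve(25, 8) -> solve(8, 1) -> solve(1, 0) -> 1

Answer: 1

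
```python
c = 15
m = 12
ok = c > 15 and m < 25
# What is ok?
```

Trace:
`c = 15` → c = 15
`m = 12` → m = 12
`ok = c > 15 and m < 25` → ok = False
So ok = False

Answer: False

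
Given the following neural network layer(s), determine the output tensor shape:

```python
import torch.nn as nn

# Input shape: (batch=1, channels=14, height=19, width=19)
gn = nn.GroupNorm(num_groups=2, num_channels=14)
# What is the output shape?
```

Input: (1, 14, 19, 19) -> Output: (1, 14, 19, 19)

Answer: (1, 14, 19, 19)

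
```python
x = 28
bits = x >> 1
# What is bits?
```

Trace:
`x = 28` → x = 28
`bits = x >> 1` → bits = 14
So bits = 14

Answer: 14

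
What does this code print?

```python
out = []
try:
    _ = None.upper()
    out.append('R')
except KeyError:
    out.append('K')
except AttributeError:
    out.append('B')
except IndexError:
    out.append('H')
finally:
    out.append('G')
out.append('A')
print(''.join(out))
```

Execution trace: 'B' (except AttributeError) → 'G' (finally) → 'A' (after the try/except). Output: BGA

Answer: BGA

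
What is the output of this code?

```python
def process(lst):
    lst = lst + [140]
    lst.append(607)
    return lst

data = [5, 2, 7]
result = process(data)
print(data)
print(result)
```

Key concept: rebinding parameter vs mutation.
Step by step:
`data = [5, 2, 7]` → data = [5, 2, 7]
`result = process(data)` → result = [5, 2, 7, 140, 607]
`print(data)` → prints [5, 2, 7]
`print(result)` → prints [5, 2, 7, 140, 607]

Answer:
[5, 2, 7]
[5, 2, 7, 140, 607]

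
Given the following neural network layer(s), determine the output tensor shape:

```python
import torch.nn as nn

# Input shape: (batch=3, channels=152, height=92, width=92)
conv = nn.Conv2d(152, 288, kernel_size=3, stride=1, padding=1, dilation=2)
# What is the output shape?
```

Input: (3, 152, 92, 92) -> Output: (3, 288, 90, 90)

Answer: (3, 288, 90, 90)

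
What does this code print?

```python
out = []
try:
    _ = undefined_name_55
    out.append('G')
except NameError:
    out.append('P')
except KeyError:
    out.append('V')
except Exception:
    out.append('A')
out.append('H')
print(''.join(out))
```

Execution trace: 'P' (except NameError) → 'H' (after the try/except). Output: PH

Answer: PH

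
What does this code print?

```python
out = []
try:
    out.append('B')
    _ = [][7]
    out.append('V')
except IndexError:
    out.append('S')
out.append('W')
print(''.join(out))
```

Execution trace: 'B' (try body) → 'S' (except IndexError) → 'W' (after the try/except). Output: BSW

Answer: BSW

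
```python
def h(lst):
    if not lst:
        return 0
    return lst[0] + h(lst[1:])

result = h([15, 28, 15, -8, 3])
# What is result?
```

15 + 28 + 15 + (-8) + 3 + 0 = 53

Answer: 53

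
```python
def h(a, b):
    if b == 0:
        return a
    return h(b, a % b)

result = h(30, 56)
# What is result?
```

h(30, 56) -> h(56, 30) -> h(30, 26) -> h(26, 4) -> h(4, 2) -> h(2, 0) -> 2

Answer: 2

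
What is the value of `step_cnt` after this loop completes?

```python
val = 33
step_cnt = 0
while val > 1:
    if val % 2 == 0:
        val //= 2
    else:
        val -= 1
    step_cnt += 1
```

Steps to reduce 33 to 1
`step_cnt` takes the values: 0 → 1 → 2 → 3 → 4 → 5 → 6

Answer: 6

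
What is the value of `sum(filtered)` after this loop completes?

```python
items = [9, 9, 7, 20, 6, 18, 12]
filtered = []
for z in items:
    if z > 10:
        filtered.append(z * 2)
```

Sum of doubled values > 10
`filtered` takes the values: [] → [40] → [40, 36] → [40, 36, 24]
So `sum(filtered)` = 100

Answer: 100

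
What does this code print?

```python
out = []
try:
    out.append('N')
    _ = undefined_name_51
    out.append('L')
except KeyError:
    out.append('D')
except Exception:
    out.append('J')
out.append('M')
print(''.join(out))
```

Execution trace: 'N' (try body) → 'J' (except Exception) → 'M' (after the try/except). Output: NJM

Answer: NJM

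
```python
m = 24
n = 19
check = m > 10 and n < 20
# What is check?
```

Trace:
`m = 24` → m = 24
`n = 19` → n = 19
`check = m > 10 and n < 20` → check = True
So check = True

Answer: True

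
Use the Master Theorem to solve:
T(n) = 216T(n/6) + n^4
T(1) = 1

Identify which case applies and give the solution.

a=216, b=6, f(n)=n^4. log_6(216) = 3. Since c=4 > 3 and the regularity condition holds (216(n/6)^4 = (216/6^4)n^4 with 216/6^4 < 1), Case 3 applies: T(n) = Θ(f(n)) = O(n^4).

Answer: O(n^4) - Case 3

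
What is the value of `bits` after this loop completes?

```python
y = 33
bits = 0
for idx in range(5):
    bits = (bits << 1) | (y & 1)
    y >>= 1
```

Reverse lowest 5 bits of 33
`bits` takes the values: 0 → 1 → 2 → 4 → 8 → 16

Answer: 16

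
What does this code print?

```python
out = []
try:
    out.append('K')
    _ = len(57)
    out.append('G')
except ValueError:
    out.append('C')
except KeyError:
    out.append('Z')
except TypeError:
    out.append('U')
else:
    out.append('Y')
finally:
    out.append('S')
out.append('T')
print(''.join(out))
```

Execution trace: 'K' (try body) → 'U' (except TypeError) → 'S' (finally) → 'T' (after the try/except). Output: KUST

Answer: KUST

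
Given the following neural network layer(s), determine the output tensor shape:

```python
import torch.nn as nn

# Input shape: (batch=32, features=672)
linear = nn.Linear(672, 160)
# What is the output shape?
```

Input: (32, 672) -> Output: (32, 160)

Answer: (32, 160)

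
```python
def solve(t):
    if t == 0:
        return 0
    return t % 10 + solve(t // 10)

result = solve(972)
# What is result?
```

Sum of digits of 972: 2 + 7 + 9 = 18

Answer: 18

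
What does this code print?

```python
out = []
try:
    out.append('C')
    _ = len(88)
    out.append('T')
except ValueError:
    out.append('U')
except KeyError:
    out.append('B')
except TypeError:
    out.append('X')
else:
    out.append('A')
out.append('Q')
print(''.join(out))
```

Execution trace: 'C' (try body) → 'X' (except TypeError) → 'Q' (after the try/except). Output: CXQ

Answer: CXQ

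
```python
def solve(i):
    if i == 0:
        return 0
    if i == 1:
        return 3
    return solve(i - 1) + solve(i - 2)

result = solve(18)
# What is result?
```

Build up from base cases: solve(0)=0, solve(1)=3, solve(2)=3, solve(3)=6, solve(4)=9, solve(5)=15, solve(6)=24, ..., solve(18)=7752

Answer: 7752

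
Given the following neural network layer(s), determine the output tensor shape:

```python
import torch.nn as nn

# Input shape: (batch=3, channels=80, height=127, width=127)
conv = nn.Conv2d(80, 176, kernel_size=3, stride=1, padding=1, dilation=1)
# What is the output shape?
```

Input: (3, 80, 127, 127) -> Output: (3, 176, 127, 127)

Answer: (3, 176, 127, 127)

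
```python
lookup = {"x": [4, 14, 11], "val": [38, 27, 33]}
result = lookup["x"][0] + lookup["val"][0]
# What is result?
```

Trace:
`lookup = {"x": [4, 14, 11], "val": [38, 27, 33]}` → lookup = {'x': [4, 14, 11], 'val': [38, 27, 33]}
`result = lookup["x"][0] + lookup["val"][0]` → result = 42
So result = 42

Answer: 42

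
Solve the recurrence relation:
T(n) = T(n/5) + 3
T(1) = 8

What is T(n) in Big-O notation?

Each step divides n by 5 and adds 3. After log_5(n) steps we reach T(1)=8. So T(n) = 3·log_5(n) + 8 = O(log n).

Answer: O(log n)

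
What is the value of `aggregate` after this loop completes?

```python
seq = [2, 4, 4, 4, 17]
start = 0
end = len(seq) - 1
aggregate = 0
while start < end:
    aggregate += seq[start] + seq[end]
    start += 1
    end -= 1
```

Sum of pairs from ends
`aggregate` takes the values: 0 → 19 → 27

Answer: 27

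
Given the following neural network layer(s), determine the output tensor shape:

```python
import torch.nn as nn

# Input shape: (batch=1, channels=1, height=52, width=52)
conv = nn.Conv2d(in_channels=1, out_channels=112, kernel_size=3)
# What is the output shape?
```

Input: (1, 1, 52, 52) -> Output: (1, 112, 50, 50)

Answer: (1, 112, 50, 50)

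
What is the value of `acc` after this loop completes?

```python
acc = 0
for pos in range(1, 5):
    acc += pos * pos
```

Sum of squares 1² to 4² = 30
`acc` takes the values: 0 → 1 → 5 → 14 → 30

Answer: 30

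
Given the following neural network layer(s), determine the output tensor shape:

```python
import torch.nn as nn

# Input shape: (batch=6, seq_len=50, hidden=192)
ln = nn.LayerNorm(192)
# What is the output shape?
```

Input: (6, 50, 192) -> Output: (6, 50, 192)

Answer: (6, 50, 192)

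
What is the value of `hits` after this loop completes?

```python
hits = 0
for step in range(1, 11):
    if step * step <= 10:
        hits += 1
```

Count numbers where step² ≤ 10
`hits` takes the values: 0 → 1 → 2 → 3

Answer: 3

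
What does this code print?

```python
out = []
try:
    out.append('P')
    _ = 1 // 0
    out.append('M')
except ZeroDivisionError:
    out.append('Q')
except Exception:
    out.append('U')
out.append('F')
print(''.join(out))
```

Execution trace: 'P' (try body) → 'Q' (except ZeroDivisionError) → 'F' (after the try/except). Output: PQF

Answer: PQF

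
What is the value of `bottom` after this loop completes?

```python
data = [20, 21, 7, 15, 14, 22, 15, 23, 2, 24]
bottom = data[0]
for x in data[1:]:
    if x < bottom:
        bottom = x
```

Minimum of [20, 21, 7, 15, 14, 22, 15, 23, 2, 24]
`bottom` takes the values: 20 → 7 → 2

Answer: 2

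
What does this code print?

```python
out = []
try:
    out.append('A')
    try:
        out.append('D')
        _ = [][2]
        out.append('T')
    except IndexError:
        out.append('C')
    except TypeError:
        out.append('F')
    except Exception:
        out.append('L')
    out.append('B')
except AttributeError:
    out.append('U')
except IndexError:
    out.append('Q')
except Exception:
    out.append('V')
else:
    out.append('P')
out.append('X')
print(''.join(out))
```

Execution trace: 'A' (try body) → 'D' (inner try body) → 'C' (inner except IndexError) → 'B' (try body, no exception) → 'P' (else) → 'X' (after the try/except). Output: ADCBPX

Answer: ADCBPX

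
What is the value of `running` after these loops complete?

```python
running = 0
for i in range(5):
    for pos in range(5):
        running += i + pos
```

Sum of all i+pos for i,pos in 5x5
`running` takes the values: 0 → 1 → 3 → 6 → 10 → 11 → 13 → 16 → 20 → 25 → 27 → 30 → 34 → 39 → 45 → 48 → 52 → 57 → 63 → 70 → 74 → 79 → 85 → 92 → 100

Answer: 100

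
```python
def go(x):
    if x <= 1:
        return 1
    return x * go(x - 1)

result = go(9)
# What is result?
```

go(9) = 9 * 8 * 7 * 6 * 5 * 4 * 3 * 2 * 1 = 362880

Answer: 362880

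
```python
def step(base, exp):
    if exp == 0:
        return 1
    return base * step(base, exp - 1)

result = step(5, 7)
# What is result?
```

step(5, 7) = 5 * 5 * 5 * 5 * 5 * 5 * 5 = 78125

Answer: 78125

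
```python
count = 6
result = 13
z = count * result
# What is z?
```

Trace:
`count = 6` → count = 6
`result = 13` → result = 13
`z = count * result` → z = 78
So z = 78

Answer: 78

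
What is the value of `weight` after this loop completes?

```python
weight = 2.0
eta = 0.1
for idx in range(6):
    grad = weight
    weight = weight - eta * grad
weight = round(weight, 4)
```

Gradient descent: w = 2.0 * (1 - 0.1)^6
`weight` takes the values: 2.0 → 1.8 → 1.62 → 1.458 → 1.3122 → 1.18098 → 1.062882 → 1.0629

Answer: 1.0629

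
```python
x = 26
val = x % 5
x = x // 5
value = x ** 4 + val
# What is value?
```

Trace:
`x = 26` → x = 26
`val = x % 5` → val = 1
`x = x // 5` → x = 5
`value = x ** 4 + val` → value = 626
So value = 626

Answer: 626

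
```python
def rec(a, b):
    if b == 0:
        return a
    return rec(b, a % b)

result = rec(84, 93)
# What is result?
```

rec(84, 93) -> rec(93, 84) -> rec(84, 9) -> rec(9, 3) -> rec(3, 0) -> 3

Answer: 3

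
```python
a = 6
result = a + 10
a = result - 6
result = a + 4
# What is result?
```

Trace:
`a = 6` → a = 6
`result = a + 10` → result = 16
`a = result - 6` → a = 10
`result = a + 4` → result = 14
So result = 14

Answer: 14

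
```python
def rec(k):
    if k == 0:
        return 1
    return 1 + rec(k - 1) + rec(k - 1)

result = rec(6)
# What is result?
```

rec(k) = 1 + 2·rec(k-1), rec(0)=1. Closed form: (1+1)·2^6 - 1 = 127.

Answer: 127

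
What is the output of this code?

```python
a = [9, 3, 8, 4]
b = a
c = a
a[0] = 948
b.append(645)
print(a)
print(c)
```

Key concept: multiple aliases.
Step by step:
`a = [9, 3, 8, 4]` → a = [9, 3, 8, 4]
`b = a` → b = [9, 3, 8, 4] (same object as a)
`c = a` → c = [9, 3, 8, 4] (same object as a, b)
`a[0] = 948` → a = [948, 3, 8, 4] (same object as b, c); b = [948, 3, 8, 4] (same object as a, c); c = [948, 3, 8, 4] (same object as a, b)
`b.append(645)` → a = [948, 3, 8, 4, 645] (same object as b, c); b = [948, 3, 8, 4, 645] (same object as a, c); c = [948, 3, 8, 4, 645] (same object as a, b)
`print(a)` → prints [948, 3, 8, 4, 645]
`print(c)` → prints [948, 3, 8, 4, 645]

Answer:
[948, 3, 8, 4, 645]
[948, 3, 8, 4, 645]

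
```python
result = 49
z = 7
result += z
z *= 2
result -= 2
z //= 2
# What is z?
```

Trace:
`result = 49` → result = 49
`z = 7` → z = 7
`result += z` → result = 56
`z *= 2` → z = 14
`result -= 2` → result = 54
`z //= 2` → z = 7
So z = 7

Answer: 7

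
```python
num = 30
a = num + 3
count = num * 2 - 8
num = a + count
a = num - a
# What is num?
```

Trace:
`num = 30` → num = 30
`a = num + 3` → a = 33
`count = num * 2 - 8` → count = 52
`num = a + count` → num = 85
`a = num - a` → a = 52
So num = 85

Answer: 85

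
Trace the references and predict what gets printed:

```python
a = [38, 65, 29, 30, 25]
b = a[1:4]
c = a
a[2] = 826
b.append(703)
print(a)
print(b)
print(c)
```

Key concept: slice vs alias.
Step by step:
`a = [38, 65, 29, 30, 25]` → a = [38, 65, 29, 30, 25]
`b = a[1:4]` → b = [65, 29, 30]
`c = a` → c = [38, 65, 29, 30, 25] (same object as a)
`a[2] = 826` → a = [38, 65, 826, 30, 25] (same object as c); c = [38, 65, 826, 30, 25] (same object as a)
`b.append(703)` → b = [65, 29, 30, 703]
`print(a)` → prints [38, 65, 826, 30, 25]
`print(b)` → prints [65, 29, 30, 703]
`print(c)` → prints [38, 65, 826, 30, 25]

Answer:
[38, 65, 826, 30, 25]
[65, 29, 30, 703]
[38, 65, 826, 30, 25]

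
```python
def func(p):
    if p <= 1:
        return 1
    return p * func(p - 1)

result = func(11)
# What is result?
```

func(11) = 11 * 10 * 9 * 8 * 7 * 6 * 5 * 4 * 3 * 2 * 1 = 39916800

Answer: 39916800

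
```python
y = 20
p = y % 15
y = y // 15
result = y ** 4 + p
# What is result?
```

Trace:
`y = 20` → y = 20
`p = y % 15` → p = 5
`y = y // 15` → y = 1
`result = y ** 4 + p` → result = 6
So result = 6

Answer: 6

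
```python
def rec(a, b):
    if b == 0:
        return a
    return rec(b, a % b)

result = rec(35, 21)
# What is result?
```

rec(35, 21) -> rec(21, 14) -> rec(14, 7) -> rec(7, 0) -> 7

Answer: 7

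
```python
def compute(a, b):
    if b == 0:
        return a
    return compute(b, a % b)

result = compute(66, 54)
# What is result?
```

compute(66, 54) -> compute(54, 12) -> compute(12, 6) -> compute(6, 0) -> 6

Answer: 6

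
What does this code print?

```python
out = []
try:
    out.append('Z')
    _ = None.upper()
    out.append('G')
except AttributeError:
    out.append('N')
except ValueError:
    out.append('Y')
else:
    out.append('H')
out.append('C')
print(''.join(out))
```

Execution trace: 'Z' (try body) → 'N' (except AttributeError) → 'C' (after the try/except). Output: ZNC

Answer: ZNC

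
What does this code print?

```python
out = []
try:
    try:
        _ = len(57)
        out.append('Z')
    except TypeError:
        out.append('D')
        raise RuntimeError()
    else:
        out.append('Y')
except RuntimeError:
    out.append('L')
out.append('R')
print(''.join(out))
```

Execution trace: 'D' (inner except TypeError) → 'L' (outer except RuntimeError) → 'R' (after the try/except). Output: DLR

Answer: DLR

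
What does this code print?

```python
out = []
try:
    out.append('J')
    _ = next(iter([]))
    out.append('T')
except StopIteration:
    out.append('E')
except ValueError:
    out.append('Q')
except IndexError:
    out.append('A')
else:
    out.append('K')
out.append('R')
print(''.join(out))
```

Execution trace: 'J' (try body) → 'E' (except StopIteration) → 'R' (after the try/except). Output: JER

Answer: JER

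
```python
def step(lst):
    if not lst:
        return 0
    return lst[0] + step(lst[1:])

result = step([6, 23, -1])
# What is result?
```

6 + 23 + (-1) + 0 = 28

Answer: 28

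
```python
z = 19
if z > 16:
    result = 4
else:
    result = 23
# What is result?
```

Trace:
`z = 19` → z = 19
`if z > 16: ...` → z > 16 is True → result = 4
So result = 4

Answer: 4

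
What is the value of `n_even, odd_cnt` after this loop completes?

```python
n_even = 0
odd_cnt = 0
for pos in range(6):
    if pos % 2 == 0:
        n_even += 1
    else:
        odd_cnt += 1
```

Count evens and odds in range(6)
`n_even, odd_cnt` takes the values: (0, 0) → (1, 0) → (1, 1) → (2, 1) → (2, 2) → (3, 2) → (3, 3)

Answer: 3, 3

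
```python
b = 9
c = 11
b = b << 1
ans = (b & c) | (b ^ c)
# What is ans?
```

Trace:
`b = 9` → b = 9
`c = 11` → c = 11
`b = b << 1` → b = 18
`ans = (b & c) | (b ^ c)` → ans = 27
So ans = 27

Answer: 27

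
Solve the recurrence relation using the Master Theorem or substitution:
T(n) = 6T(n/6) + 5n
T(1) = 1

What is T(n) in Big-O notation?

By Master Theorem: a=6, b=6, f(n)=5n. Since log_6(6) = 1 and f(n) = Θ(n^1), Case 2 applies. T(n) = O(n log n).

Answer: O(n log n)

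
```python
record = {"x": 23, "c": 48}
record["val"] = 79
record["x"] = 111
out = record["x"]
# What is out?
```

Trace:
`record = {"x": 23, "c": 48}` → record = {'x': 23, 'c': 48}
`record["val"] = 79` → record = {'x': 23, 'c': 48, 'val': 79}
`record["x"] = 111` → record = {'x': 111, 'c': 48, 'val': 79}
`out = record["x"]` → out = 111
So out = 111

Answer: 111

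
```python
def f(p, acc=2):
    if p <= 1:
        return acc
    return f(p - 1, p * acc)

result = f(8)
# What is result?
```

Accumulator trace (n, acc): (8, 2) -> (7, 16) -> (6, 112) -> (5, 672) -> (4, 3360) -> (3, 13440) -> (2, 40320) -> (1, 80640) -> return 80640

Answer: 80640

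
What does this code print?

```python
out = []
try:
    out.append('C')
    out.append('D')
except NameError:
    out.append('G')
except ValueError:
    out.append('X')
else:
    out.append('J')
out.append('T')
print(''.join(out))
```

Execution trace: 'C' (try body) → 'D' (try body, no exception) → 'J' (else) → 'T' (after the try/except). Output: CDJT

Answer: CDJT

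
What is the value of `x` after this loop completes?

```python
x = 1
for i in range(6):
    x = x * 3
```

Multiply by 3, 6 times: 1 * 3^6 = 729
`x` takes the values: 1 → 3 → 9 → 27 → 81 → 243 → 729

Answer: 729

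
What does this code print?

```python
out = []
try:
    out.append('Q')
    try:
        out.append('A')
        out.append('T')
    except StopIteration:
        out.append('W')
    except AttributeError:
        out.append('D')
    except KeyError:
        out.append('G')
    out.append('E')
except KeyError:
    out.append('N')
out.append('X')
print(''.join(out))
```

Execution trace: 'Q' (try body) → 'A' (inner try body) → 'T' (inner try body, no exception) → 'E' (try body, no exception) → 'X' (after the try/except). Output: QATEX

Answer: QATEX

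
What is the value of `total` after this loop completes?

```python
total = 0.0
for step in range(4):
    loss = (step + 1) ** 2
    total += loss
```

Sum of squared losses 1² + 2² + ... + 4²
`total` takes the values: 0.0 → 1.0 → 5.0 → 14.0 → 30.0

Answer: 30.0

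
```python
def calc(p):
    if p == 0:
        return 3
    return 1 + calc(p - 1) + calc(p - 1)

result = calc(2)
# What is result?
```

calc(p) = 1 + 2·calc(p-1), calc(0)=3. Closed form: (3+1)·2^2 - 1 = 15.

Answer: 15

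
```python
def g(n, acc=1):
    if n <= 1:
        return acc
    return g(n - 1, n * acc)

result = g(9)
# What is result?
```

Accumulator trace (n, acc): (9, 1) -> (8, 9) -> (7, 72) -> (6, 504) -> (5, 3024) -> (4, 15120) -> (3, 60480) -> (2, 181440) -> (1, 362880) -> return 362880

Answer: 362880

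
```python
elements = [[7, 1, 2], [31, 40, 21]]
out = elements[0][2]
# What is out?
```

Trace:
`elements = [[7, 1, 2], [31, 40, 21]]` → elements = [[7, 1, 2], [31, 40, 21]]
`out = elements[0][2]` → out = 2
So out = 2

Answer: 2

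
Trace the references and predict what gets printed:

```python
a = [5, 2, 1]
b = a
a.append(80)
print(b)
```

Key concept: basic list aliasing.
Step by step:
`a = [5, 2, 1]` → a = [5, 2, 1]
`b = a` → b = [5, 2, 1] (same object as a)
`a.append(80)` → a = [5, 2, 1, 80] (same object as b); b = [5, 2, 1, 80] (same object as a)
`print(b)` → prints [5, 2, 1, 80]

Answer: [5, 2, 1, 80]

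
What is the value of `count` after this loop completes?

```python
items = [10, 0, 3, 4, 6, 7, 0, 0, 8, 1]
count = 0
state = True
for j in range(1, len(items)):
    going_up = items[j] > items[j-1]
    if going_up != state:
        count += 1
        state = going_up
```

Count direction changes in [10, 0, 3, 4, 6, 7, 0, 0, 8, 1]
`count` takes the values: 0 → 1 → 2 → 3 → 4 → 5

Answer: 5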